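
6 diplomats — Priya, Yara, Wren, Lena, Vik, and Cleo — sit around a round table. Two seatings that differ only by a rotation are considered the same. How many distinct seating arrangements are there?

Fix one person's seat to break rotational symmetry; the remaining 5 people can be arranged in (5)! = 120 ways.

120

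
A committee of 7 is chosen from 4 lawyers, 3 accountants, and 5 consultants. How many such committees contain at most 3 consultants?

596

Split by how many consultants are chosen (0 through 3).
Sum: C(5,0)·C(7,7) + C(5,1)·C(7,6) + C(5,2)·C(7,5) + C(5,3)·C(7,4) = 1 + 35 + 210 + 350 = 596.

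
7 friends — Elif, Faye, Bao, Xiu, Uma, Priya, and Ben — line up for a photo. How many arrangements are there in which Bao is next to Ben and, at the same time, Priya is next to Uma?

Treat {Bao,Ben} as one block (2 orders) and {Priya,Uma} as another (2 orders).
That leaves 5 units to arrange: 2 × 2 × 5! = 4 × 120 = 480.

480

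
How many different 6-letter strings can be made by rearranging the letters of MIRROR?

The 6 letters of MIRROR have repeats: R appearing 3 times.
Dividing 6! = 720 by 3! = 6 for the repeated letters gives 120.

120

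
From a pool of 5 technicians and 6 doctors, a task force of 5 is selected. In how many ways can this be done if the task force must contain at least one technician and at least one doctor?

455

Total 5-person selections from all 11: C(11,5) = 462.
Selections missing a whole group: no technicians → C(6,5) = 6; no doctors → C(5,5) = 1.
Both groups omitted at once is impossible, so 462 − 7 = 455.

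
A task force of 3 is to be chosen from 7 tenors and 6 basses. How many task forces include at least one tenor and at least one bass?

Unrestricted: C(13,3) = 286 ways to pick any 3 of the 13.
Selections missing a whole group: no tenors → C(6,3) = 20; no basses → C(7,3) = 35.
Both groups omitted at once is impossible, so 286 − 55 = 231.

231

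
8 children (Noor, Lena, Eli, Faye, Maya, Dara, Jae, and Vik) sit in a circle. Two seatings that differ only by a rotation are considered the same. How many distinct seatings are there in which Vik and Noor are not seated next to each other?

3600

Without the restriction there are (7)! = 5040 seatings.
Those with Vik next to Noor: fuse the pair into one unit and seat 7 units around a circle — 2·(6)! = 1440.
Subtracting, 5040 − 1440 = 3600.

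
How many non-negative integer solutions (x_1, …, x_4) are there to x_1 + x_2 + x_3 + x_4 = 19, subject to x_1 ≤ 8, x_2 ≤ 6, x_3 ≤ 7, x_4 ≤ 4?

Without the upper bounds there are C(22,3) = 1540 ways to split 19 among 4 variables.
Subtract solutions that violate a single cap (substitute x_i' = x_i − (cap_i+1)): x_1 ≥ 9 gives C(13,3) = 286; x_2 ≥ 7 gives C(15,3) = 455; x_3 ≥ 8 gives C(14,3) = 364; x_4 ≥ 5 gives C(17,3) = 680. Together 1785.
Add back pairs where two caps are both exceeded: 20 + 10 + 56 + 35 + 120 + 84 = 325.
By inclusion–exclusion the count is 1540 − 1785 + 325 = 80.

80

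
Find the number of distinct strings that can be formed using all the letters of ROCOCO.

Letter multiplicities in ROCOCO: C×2, O×3, R×1.
The number of distinct arrangements is 6!/(3!·2!) = 720/12 = 60.

60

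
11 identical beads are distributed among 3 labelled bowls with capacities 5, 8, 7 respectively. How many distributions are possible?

Ignoring the caps, the number of non-negative solutions to x_1+…+x_3 = 11 is C(13,2) = 78.
Subtract solutions that violate a single cap (substitute x_i' = x_i − (cap_i+1)): x_1 ≥ 6 gives C(7,2) = 21; x_2 ≥ 9 gives C(4,2) = 6; x_3 ≥ 8 gives C(5,2) = 10. Together 37.
No two caps can be exceeded simultaneously, so the pair terms are all 0.
By inclusion–exclusion the count is 78 − 37 + 0 = 41.

41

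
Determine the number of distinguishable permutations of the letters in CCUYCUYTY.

5040

CCUYCUYTY has 9 letters with C appearing 3 times, U appearing twice, and Y appearing 3 times.
So there are 9! / (3!·3!·2!) = 5040 distinguishable arrangements.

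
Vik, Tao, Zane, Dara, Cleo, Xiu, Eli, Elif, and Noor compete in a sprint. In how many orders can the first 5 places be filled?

This is an ordered selection of 5 from 9: P(9,5).
That gives 9 × 8 × 7 × 6 × 5 = 15120.

15120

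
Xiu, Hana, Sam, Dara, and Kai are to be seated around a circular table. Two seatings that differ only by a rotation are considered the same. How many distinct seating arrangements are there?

24

Seat Xiu anywhere (absorbing the rotational symmetry), then permute the other 4: (4)! = 24.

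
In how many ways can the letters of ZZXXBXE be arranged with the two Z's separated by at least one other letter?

There are 7!/(3!·2!) = 420 arrangements of ZZXXBXE in total.
If the two Z's are adjacent, glue them into one block, leaving 6 items to arrange: (6)!/(3!) = 120 ways.
Hence 420 − 120 = 300.

300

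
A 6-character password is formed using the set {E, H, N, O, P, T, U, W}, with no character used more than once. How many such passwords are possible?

With no repetition, fill the 6 characters in order: 8 choices, then 7, down to 3.
8 × 7 × 6 × 5 × 4 × 3 = 20160.

20160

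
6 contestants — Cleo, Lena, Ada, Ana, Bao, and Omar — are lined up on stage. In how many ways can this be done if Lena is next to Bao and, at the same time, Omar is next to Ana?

96

Treat {Lena,Bao} as one block (2 orders) and {Omar,Ana} as another (2 orders).
That leaves 4 units to arrange: 2 × 2 × 4! = 4 × 24 = 96.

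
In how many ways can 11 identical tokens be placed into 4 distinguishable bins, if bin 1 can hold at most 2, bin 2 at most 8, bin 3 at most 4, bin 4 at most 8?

Ignoring the caps, the number of non-negative solutions to x_1+…+x_4 = 11 is C(14,3) = 364.
Subtract solutions that violate a single cap (substitute x_i' = x_i − (cap_i+1)): x_1 ≥ 3 gives C(11,3) = 165; x_2 ≥ 9 gives C(5,3) = 10; x_3 ≥ 5 gives C(9,3) = 84; x_4 ≥ 9 gives C(5,3) = 10. Together 269.
Add back pairs where two caps are both exceeded: 0 + 20 + 0 + 0 + 0 + 0 = 20.
By inclusion–exclusion the count is 364 − 269 + 20 = 115.

115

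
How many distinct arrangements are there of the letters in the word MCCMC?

10

Letter multiplicities in MCCMC: C×3, M×2.
The number of distinct arrangements is 5!/(3!·2!) = 120/12 = 10.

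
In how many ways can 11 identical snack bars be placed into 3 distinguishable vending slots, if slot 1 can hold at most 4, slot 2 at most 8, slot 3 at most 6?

By stars and bars, unrestricted non-negative solutions to x_1+…+x_3 = 11 number C(11+2,2) = 78.
Subtract solutions that violate a single cap (substitute x_i' = x_i − (cap_i+1)): x_1 ≥ 5 gives C(8,2) = 28; x_2 ≥ 9 gives C(4,2) = 6; x_3 ≥ 7 gives C(6,2) = 15. Together 49.
No two caps can be exceeded simultaneously, so the pair terms are all 0.
By inclusion–exclusion the count is 78 − 49 + 0 = 29.

29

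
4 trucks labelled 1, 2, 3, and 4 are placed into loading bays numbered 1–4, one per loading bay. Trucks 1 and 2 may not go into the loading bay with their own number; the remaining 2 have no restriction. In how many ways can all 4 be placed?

Let Aᵢ (for i ∈ {1, 2}) be the placements that put truck i in its forbidden loading bay. Any j of these fix j positions, leaving (4−j)! ways to fill the rest, and there are C(2,j) ways to pick which j.
By inclusion–exclusion, the number of valid placements is Σ_{j=0}^{2} (−1)^j C(2,j)·(4−j)!.
Computing: 24 − 12 + 2 = 14.

14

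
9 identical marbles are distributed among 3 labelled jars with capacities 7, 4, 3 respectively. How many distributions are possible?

17

Without the upper bounds there are C(11,2) = 55 ways to split 9 among 3 jars.
Subtract solutions that violate a single cap (substitute x_i' = x_i − (cap_i+1)): x_1 ≥ 8 gives C(3,2) = 3; x_2 ≥ 5 gives C(6,2) = 15; x_3 ≥ 4 gives C(7,2) = 21. Together 39.
Add back pairs where two caps are both exceeded: 0 + 0 + 1 = 1.
By inclusion–exclusion the count is 55 − 39 + 1 = 17.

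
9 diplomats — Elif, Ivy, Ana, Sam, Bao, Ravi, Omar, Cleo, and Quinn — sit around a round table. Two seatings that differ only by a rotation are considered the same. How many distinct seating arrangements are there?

Fix one person's seat to break rotational symmetry; the remaining 8 people can be arranged in (8)! = 40320 ways.

40320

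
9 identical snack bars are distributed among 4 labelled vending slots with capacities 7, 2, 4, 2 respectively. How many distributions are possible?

41

Without the upper bounds there are C(12,3) = 220 ways to split 9 among 4 vending slots.
Subtract solutions that violate a single cap (substitute x_i' = x_i − (cap_i+1)): x_1 ≥ 8 gives C(4,3) = 4; x_2 ≥ 3 gives C(9,3) = 84; x_3 ≥ 5 gives C(7,3) = 35; x_4 ≥ 3 gives C(9,3) = 84. Together 207.
Add back pairs where two caps are both exceeded: 0 + 0 + 0 + 4 + 20 + 4 = 28.
By inclusion–exclusion the count is 220 − 207 + 28 = 41.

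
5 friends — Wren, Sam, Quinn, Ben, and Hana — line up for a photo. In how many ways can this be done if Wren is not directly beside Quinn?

72

There are 5! = 120 arrangements in all. If Wren and Quinn are adjacent, merging them into one block gives 2·(4)! = 48 arrangements.
Complementary counting: 120 − 48 = 72.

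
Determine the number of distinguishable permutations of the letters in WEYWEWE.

140

WEYWEWE has 7 letters with E appearing 3 times and W appearing 3 times.
The number of distinct arrangements is 7!/(3!·3!) = 5040/36 = 140.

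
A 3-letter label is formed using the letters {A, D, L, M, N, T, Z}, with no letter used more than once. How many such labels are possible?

This is a permutation of 3 out of 7: P(7,3) = 7!/4!.
7 × 6 × 5 = 210.

210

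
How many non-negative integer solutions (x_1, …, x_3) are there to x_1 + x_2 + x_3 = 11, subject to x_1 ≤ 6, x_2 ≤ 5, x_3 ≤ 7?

By stars and bars, unrestricted non-negative solutions to x_1+…+x_3 = 11 number C(11+2,2) = 78.
Subtract solutions that violate a single cap (substitute x_i' = x_i − (cap_i+1)): x_1 ≥ 7 gives C(6,2) = 15; x_2 ≥ 6 gives C(7,2) = 21; x_3 ≥ 8 gives C(5,2) = 10. Together 46.
No two caps can be exceeded simultaneously, so the pair terms are all 0.
By inclusion–exclusion the count is 78 − 46 + 0 = 32.

32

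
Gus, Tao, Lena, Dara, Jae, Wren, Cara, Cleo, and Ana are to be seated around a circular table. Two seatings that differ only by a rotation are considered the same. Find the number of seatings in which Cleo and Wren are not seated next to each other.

Without the restriction there are (8)! = 40320 seatings.
Seatings with Cleo beside Wren: treat them as a block with 2 internal orders, giving 2 × (7)! = 10080.
Subtracting, 40320 − 10080 = 30240.

30240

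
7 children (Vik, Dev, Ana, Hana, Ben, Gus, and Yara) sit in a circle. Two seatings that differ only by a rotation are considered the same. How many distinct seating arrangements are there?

720

Seat Vik anywhere (absorbing the rotational symmetry), then permute the other 6: (6)! = 720.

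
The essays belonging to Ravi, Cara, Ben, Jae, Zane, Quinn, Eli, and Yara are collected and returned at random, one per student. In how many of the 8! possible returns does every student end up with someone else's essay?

14833

Let Aᵢ be the assignments in which student i gets their own essay. We want the size of the complement of A₁∪…∪A_8.
By inclusion–exclusion this is Σ_{j=0}^{8} (−1)^j C(8,j)·(8−j)!.
Computing: 40320 − 40320 + 20160 − 6720 + 1680 − 336 + 56 − 8 + 1 = 14833.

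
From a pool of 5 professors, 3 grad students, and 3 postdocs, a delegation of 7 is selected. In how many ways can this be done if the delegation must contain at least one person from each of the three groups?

314

With no constraint there are C(11,7) = 330 possible selections.
Subtract selections that omit an entire group: no professors → C(6,7) = 0; no grad students → C(8,7) = 8; no postdocs → C(8,7) = 8.
Add back selections omitting two groups (i.e. drawn from a single group): C(5,7) + C(3,7) + C(3,7) = 0.
By inclusion–exclusion: 330 − 16 + 0 = 314.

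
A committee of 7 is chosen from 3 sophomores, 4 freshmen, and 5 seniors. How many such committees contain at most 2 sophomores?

666

Split by how many sophomores are chosen (0 through 2).
Sum: C(3,0)·C(9,7) + C(3,1)·C(9,6) + C(3,2)·C(9,5) = 36 + 252 + 378 = 666.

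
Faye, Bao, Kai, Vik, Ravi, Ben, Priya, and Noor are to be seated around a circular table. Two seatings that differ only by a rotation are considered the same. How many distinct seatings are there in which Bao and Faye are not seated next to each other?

3600

Without the restriction there are (7)! = 5040 seatings.
Those with Bao next to Faye: fuse the pair into one unit and seat 7 units around a circle — 2·(6)! = 1440.
Subtracting, 5040 − 1440 = 3600.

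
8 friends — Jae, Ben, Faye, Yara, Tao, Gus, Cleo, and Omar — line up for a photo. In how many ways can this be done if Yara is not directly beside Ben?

30240

Of the 8! = 40320 arrangements, those with Yara and Ben adjacent number 2 × 7! = 10080 (treat the pair as a block with 2 internal orders).
Complementary counting: 40320 − 10080 = 30240.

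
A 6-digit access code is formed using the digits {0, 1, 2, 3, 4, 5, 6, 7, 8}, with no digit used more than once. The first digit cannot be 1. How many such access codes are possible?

53760

The first digit has 9−1 = 8 choices (anything except 1).
The remaining 5 digits are filled from the other 8 symbols without repetition: 8 × 7 × 6 × 5 × 4 = 6720.
Total: 8 × 6720 = 53760.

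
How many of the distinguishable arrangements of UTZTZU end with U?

30

With the last slot taken by U, it remains to arrange the other 5 letters (TZTZU).
Those 5 letters have T appearing twice and Z appearing twice, giving (5)!/(2!·2!) = 30.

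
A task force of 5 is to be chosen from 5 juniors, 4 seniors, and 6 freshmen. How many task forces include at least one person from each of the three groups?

Unrestricted: C(15,5) = 3003 ways to pick any 5 of the 15.
Selections missing a whole group: no juniors → C(10,5) = 252; no seniors → C(11,5) = 462; no freshmen → C(9,5) = 126.
Add back selections omitting two groups (i.e. drawn from a single group): C(5,5) + C(4,5) + C(6,5) = 7.
By inclusion–exclusion: 3003 − 840 + 7 = 2170.

2170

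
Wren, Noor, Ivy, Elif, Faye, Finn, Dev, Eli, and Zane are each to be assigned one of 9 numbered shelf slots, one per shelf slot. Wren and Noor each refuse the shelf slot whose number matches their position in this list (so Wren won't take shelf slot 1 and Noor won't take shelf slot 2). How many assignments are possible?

Let Aᵢ (for i ∈ {1, 2}) be the placements that put person i in their forbidden shelf slot. Any j of these fix j positions, leaving (9−j)! ways to fill the rest, and there are C(2,j) ways to pick which j.
By inclusion–exclusion, the number of valid placements is Σ_{j=0}^{2} (−1)^j C(2,j)·(9−j)!.
Computing: 362880 − 80640 + 5040 = 287280.

287280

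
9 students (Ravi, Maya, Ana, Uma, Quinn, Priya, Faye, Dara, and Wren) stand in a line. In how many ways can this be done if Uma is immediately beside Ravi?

Place the 7 others and the Uma-Ravi pair as 8 objects in a line; the pair has 2 internal arrangements.
That gives 2 × 8! = 2 × 40320 = 80640.

80640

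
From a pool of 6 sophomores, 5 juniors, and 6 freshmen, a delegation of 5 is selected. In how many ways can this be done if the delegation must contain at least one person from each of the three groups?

4485

Unrestricted: C(17,5) = 6188 ways to pick any 5 of the 17.
Selections missing a whole group: no sophomores → C(11,5) = 462; no juniors → C(12,5) = 792; no freshmen → C(11,5) = 462.
Add back selections omitting two groups (i.e. drawn from a single group): C(6,5) + C(5,5) + C(6,5) = 13.
By inclusion–exclusion: 6188 − 1716 + 13 = 4485.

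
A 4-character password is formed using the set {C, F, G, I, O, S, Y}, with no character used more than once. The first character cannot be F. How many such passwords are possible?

The first character has 7−1 = 6 choices (anything except F).
The remaining 3 characters are filled from the other 6 symbols without repetition: 6 × 5 × 4 = 120.
Total: 6 × 120 = 720.

720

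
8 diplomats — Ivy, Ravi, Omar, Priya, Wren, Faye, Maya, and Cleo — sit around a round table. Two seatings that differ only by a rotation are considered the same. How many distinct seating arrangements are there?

Seat Ivy anywhere (absorbing the rotational symmetry), then permute the other 7: (7)! = 5040.

5040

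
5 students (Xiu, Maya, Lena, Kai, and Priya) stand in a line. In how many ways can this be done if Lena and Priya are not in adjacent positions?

Of the 5! = 120 arrangements, those with Lena and Priya adjacent number 2 × 4! = 48 (treat the pair as a block with 2 internal orders).
So 120 − 48 = 72 arrangements keep them apart.

72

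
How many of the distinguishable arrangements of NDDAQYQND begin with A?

1680

With the first slot taken by A, it remains to arrange the other 8 letters (NDDQYQND).
Those 8 letters have D appearing 3 times, N appearing twice, and Q appearing twice, giving (8)!/(3!·2!·2!) = 1680.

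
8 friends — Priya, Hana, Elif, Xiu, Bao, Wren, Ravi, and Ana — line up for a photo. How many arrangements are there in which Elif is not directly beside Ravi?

30240

Of the 8! = 40320 arrangements, those with Elif and Ravi adjacent number 2 × 7! = 10080 (treat the pair as a block with 2 internal orders).
Complementary counting: 40320 − 10080 = 30240.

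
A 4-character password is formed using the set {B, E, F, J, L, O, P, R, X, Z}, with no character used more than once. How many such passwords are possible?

With no repetition, fill the 4 characters in order: 10 choices, then 9, down to 7.
10 × 9 × 8 × 7 = 5040.

5040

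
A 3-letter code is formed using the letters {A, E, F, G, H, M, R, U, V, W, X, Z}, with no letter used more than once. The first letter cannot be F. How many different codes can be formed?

1210

The first letter has 12−1 = 11 choices (anything except F).
The remaining 2 letters are filled from the other 11 symbols without repetition: 11 × 10 = 110.
Total: 11 × 110 = 1210.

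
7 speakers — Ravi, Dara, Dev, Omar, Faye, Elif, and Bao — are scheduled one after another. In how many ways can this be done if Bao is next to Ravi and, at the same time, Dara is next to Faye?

Treat {Bao,Ravi} as one block (2 orders) and {Dara,Faye} as another (2 orders).
That leaves 5 units to arrange: 2 × 2 × 5! = 4 × 120 = 480.

480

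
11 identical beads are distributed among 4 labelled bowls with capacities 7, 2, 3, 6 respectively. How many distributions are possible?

By stars and bars, unrestricted non-negative solutions to x_1+…+x_4 = 11 number C(11+3,3) = 364.
Subtract solutions that violate a single cap (substitute x_i' = x_i − (cap_i+1)): x_1 ≥ 8 gives C(6,3) = 20; x_2 ≥ 3 gives C(11,3) = 165; x_3 ≥ 4 gives C(10,3) = 120; x_4 ≥ 7 gives C(7,3) = 35. Together 340.
Add back pairs where two caps are both exceeded: 1 + 0 + 0 + 35 + 4 + 1 = 41.
By inclusion–exclusion the count is 364 − 340 + 41 = 65.

65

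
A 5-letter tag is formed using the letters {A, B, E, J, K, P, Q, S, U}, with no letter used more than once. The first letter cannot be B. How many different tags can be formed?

The first letter has 9−1 = 8 choices (anything except B).
The remaining 4 letters are filled from the other 8 symbols without repetition: 8 × 7 × 6 × 5 = 1680.
Total: 8 × 1680 = 13440.

13440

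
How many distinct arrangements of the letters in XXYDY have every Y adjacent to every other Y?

Treat the 2 copies of Y as a single block. The multiset to arrange is then {YY, D, X, X}, 4 items in all.
That gives (4)!/(2!) = 12 arrangements.

12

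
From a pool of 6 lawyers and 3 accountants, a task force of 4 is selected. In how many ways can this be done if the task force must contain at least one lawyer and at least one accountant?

111

Unrestricted: C(9,4) = 126 ways to pick any 4 of the 9.
Selections missing a whole group: no lawyers → C(3,4) = 0; no accountants → C(6,4) = 15.
Both groups omitted at once is impossible, so 126 − 15 = 111.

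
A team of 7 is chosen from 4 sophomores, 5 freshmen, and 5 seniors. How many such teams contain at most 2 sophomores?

2472

Split by how many sophomores are chosen (0 through 2).
Sum: C(4,0)·C(10,7) + C(4,1)·C(10,6) + C(4,2)·C(10,5) = 120 + 840 + 1512 = 2472.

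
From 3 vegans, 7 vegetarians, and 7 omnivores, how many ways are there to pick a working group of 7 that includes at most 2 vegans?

Split by how many vegans are chosen (0 through 2).
Sum: C(3,0)·C(14,7) + C(3,1)·C(14,6) + C(3,2)·C(14,5) = 3432 + 9009 + 6006 = 18447.

18447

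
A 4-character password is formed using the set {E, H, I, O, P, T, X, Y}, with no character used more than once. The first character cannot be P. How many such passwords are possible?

1470

The first character has 8−1 = 7 choices (anything except P).
The remaining 3 characters are filled from the other 7 symbols without repetition: 7 × 6 × 5 = 210.
Total: 7 × 210 = 1470.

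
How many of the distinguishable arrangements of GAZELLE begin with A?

180

Fix A in the first position and arrange the remaining 6 letters.
Those 6 letters have E appearing twice and L appearing twice, giving (6)!/(2!·2!) = 180.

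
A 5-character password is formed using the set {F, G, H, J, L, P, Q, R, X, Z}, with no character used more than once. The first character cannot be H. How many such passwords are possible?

The first character has 10−1 = 9 choices (anything except H).
The remaining 4 characters are filled from the other 9 symbols without repetition: 9 × 8 × 7 × 6 = 3024.
Total: 9 × 3024 = 27216.

27216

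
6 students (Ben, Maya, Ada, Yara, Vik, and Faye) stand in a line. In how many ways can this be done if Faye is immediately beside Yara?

Treat {Faye, Yara} as a single unit. There are 5 units to order, and the pair itself can be ordered 2 ways.
That gives 2 × 5! = 2 × 120 = 240.

240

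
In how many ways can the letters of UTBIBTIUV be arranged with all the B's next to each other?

Treat the 2 copies of B as a single block. The multiset to arrange is then {BB, I, I, T, T, U, U, V}, 8 items in all.
That gives (8)!/(2!·2!·2!) = 5040 arrangements.

5040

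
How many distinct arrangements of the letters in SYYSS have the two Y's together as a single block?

Treat the 2 copies of Y as a single block. The multiset to arrange is then {YY, S, S, S}, 4 items in all.
That gives (4)!/(3!) = 4 arrangements.

4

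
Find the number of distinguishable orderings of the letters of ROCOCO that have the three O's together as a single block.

Treat the 3 copies of O as a single block. The multiset to arrange is then {OOO, C, C, R}, 4 items in all.
That gives (4)!/(2!) = 12 arrangements.

12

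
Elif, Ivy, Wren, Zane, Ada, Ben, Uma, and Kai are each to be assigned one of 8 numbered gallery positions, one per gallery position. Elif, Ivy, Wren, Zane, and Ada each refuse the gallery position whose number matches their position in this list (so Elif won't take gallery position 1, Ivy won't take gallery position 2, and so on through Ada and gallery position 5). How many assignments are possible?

Let Aᵢ (for 1 ≤ i ≤ 5) be the placements that put person i in their forbidden gallery position. Any j of these fix j positions, leaving (8−j)! ways to fill the rest, and there are C(5,j) ways to pick which j.
By inclusion–exclusion, the number of valid placements is Σ_{j=0}^{5} (−1)^j C(5,j)·(8−j)!.
Computing: 40320 − 25200 + 7200 − 1200 + 120 − 6 = 21234.

21234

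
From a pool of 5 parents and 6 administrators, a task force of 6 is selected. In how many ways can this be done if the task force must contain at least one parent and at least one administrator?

Unrestricted: C(11,6) = 462 ways to pick any 6 of the 11.
Subtract selections that omit an entire group: no parents → C(6,6) = 1; no administrators → C(5,6) = 0.
Both groups omitted at once is impossible, so 462 − 1 = 461.

461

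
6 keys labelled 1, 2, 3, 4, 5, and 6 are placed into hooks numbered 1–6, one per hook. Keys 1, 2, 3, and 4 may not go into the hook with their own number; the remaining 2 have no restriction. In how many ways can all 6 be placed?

Let Aᵢ (for 1 ≤ i ≤ 4) be the placements that put key i in its forbidden hook. Any j of these fix j positions, leaving (6−j)! ways to fill the rest, and there are C(4,j) ways to pick which j.
By inclusion–exclusion, the number of valid placements is Σ_{j=0}^{4} (−1)^j C(4,j)·(6−j)!.
Computing: 720 − 480 + 144 − 24 + 2 = 362.

362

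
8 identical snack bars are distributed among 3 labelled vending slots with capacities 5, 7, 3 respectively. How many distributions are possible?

Ignoring the caps, the number of non-negative solutions to x_1+…+x_3 = 8 is C(10,2) = 45.
Subtract solutions that violate a single cap (substitute x_i' = x_i − (cap_i+1)): x_1 ≥ 6 gives C(4,2) = 6; x_2 ≥ 8 gives C(2,2) = 1; x_3 ≥ 4 gives C(6,2) = 15. Together 22.
No two caps can be exceeded simultaneously, so the pair terms are all 0.
By inclusion–exclusion the count is 45 − 22 + 0 = 23.

23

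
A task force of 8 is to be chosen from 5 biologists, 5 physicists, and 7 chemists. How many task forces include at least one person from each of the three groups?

23275

With no constraint there are C(17,8) = 24310 possible selections.
Selections missing a whole group: no biologists → C(12,8) = 495; no physicists → C(12,8) = 495; no chemists → C(10,8) = 45.
Add back selections omitting two groups (i.e. drawn from a single group): C(5,8) + C(5,8) + C(7,8) = 0.
By inclusion–exclusion: 24310 − 1035 + 0 = 23275.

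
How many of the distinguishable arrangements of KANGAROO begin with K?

1260

With the first slot taken by K, it remains to arrange the other 7 letters (ANGAROO).
Those 7 letters have A appearing twice and O appearing twice, giving (7)!/(2!·2!) = 1260.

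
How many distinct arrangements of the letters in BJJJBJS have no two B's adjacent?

Total arrangements of BJJJBJS: 7!/(4!·2!) = 105.
If the two B's are adjacent, glue them into one block, leaving 6 items to arrange: (6)!/(4!) = 30 ways.
Subtracting, 105 − 30 = 75 arrangements keep the B's apart.

75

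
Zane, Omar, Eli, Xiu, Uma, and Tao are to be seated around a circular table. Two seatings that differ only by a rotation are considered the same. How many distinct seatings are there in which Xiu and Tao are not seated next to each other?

72

Without the restriction there are (5)! = 120 seatings.
Those with Xiu next to Tao: fuse the pair into one unit and seat 5 units around a circle — 2·(4)! = 48.
Subtracting, 120 − 48 = 72.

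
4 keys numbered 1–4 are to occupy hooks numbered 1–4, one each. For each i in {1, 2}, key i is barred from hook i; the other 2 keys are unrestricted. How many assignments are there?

Let Aᵢ (for i ∈ {1, 2}) be the placements that put key i in its forbidden hook. Any j of these fix j positions, leaving (4−j)! ways to fill the rest, and there are C(2,j) ways to pick which j.
By inclusion–exclusion, the number of valid placements is Σ_{j=0}^{2} (−1)^j C(2,j)·(4−j)!.
Computing: 24 − 12 + 2 = 14.

14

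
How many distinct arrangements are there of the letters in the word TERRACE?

1260

TERRACE has 7 letters with E appearing twice and R appearing twice.
Dividing 7! = 5040 by 2!·2! = 4 for the repeated letters gives 1260.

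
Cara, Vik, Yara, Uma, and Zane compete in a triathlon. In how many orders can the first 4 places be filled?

This is an ordered selection of 4 from 5: P(5,4).
That gives 5 × 4 × 3 × 2 = 120.

120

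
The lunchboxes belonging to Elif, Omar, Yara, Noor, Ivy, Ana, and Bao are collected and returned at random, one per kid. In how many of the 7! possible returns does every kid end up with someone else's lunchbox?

Let Aᵢ be the assignments in which kid i gets their own lunchbox. We want the size of the complement of A₁∪…∪A_7.
By inclusion–exclusion this is Σ_{j=0}^{7} (−1)^j C(7,j)·(7−j)!.
Computing: 5040 − 5040 + 2520 − 840 + 210 − 42 + 7 − 1 = 1854.

1854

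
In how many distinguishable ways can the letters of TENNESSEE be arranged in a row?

TENNESSEE has 9 letters with E appearing 4 times, N appearing twice, and S appearing twice.
Dividing 9! = 362880 by 4!·2!·2! = 96 for the repeated letters gives 3780.

3780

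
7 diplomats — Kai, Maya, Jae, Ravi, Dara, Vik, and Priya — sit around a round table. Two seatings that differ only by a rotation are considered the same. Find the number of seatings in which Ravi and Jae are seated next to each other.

240

Glue Ravi and Jae into a block (2 internal orders). Seating 6 units around a circle gives (5)! arrangements.
So 2 × (5)! = 2 × 120 = 240.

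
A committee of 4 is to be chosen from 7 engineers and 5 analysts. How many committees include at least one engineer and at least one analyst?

With no constraint there are C(12,4) = 495 possible selections.
Subtract selections that omit an entire group: no engineers → C(5,4) = 5; no analysts → C(7,4) = 35.
Both groups omitted at once is impossible, so 495 − 40 = 455.

455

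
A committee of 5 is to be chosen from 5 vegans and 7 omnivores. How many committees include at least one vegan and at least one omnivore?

Unrestricted: C(12,5) = 792 ways to pick any 5 of the 12.
Selections missing a whole group: no vegans → C(7,5) = 21; no omnivores → C(5,5) = 1.
Both groups omitted at once is impossible, so 792 − 22 = 770.

770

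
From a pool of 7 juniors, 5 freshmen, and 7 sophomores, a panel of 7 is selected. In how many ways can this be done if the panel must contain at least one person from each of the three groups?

Unrestricted: C(19,7) = 50388 ways to pick any 7 of the 19.
Subtract selections that omit an entire group: no juniors → C(12,7) = 792; no freshmen → C(14,7) = 3432; no sophomores → C(12,7) = 792.
Add back selections omitting two groups (i.e. drawn from a single group): C(7,7) + C(5,7) + C(7,7) = 2.
By inclusion–exclusion: 50388 − 5016 + 2 = 45374.

45374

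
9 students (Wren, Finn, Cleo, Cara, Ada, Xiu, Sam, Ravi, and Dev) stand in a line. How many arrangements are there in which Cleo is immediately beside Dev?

Treat {Cleo, Dev} as a single unit. There are 8 units to order, and the pair itself can be ordered 2 ways.
So the count is 2·(8)! = 80640.

80640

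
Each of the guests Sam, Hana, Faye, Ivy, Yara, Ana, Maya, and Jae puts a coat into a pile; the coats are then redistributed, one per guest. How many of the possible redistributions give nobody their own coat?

Count assignments avoiding every fixed point. For any j of the 8 guests fixed to their own coat, the other 8−j can be arranged in (8−j)! ways.
By inclusion–exclusion this is Σ_{j=0}^{8} (−1)^j C(8,j)·(8−j)!.
Computing: 40320 − 40320 + 20160 − 6720 + 1680 − 336 + 56 − 8 + 1 = 14833.

14833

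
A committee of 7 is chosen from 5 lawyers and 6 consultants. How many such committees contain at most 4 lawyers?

Split by how many lawyers are chosen (0 through 4).
Sum: C(5,0)·C(6,7) + C(5,1)·C(6,6) + C(5,2)·C(6,5) + C(5,3)·C(6,4) + C(5,4)·C(6,3) = 0 + 5 + 60 + 150 + 100 = 315.

315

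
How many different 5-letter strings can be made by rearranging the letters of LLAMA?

30

The 5 letters of LLAMA have repeats: A appearing twice and L appearing twice.
So there are 5! / (2!·2!) = 30 distinguishable arrangements.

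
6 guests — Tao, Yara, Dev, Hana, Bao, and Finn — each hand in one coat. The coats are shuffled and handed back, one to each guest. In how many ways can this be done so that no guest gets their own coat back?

265

Let Aᵢ be the assignments in which guest i gets their own coat. We want the size of the complement of A₁∪…∪A_6.
By inclusion–exclusion this is Σ_{j=0}^{6} (−1)^j C(6,j)·(6−j)!.
Computing: 720 − 720 + 360 − 120 + 30 − 6 + 1 = 265.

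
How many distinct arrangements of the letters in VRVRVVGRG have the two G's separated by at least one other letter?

980

There are 9!/(4!·3!·2!) = 1260 arrangements of VRVRVVGRG in total.
If the two G's are adjacent, glue them into one block, leaving 8 items to arrange: (8)!/(4!·3!) = 280 ways.
Hence 1260 − 280 = 980.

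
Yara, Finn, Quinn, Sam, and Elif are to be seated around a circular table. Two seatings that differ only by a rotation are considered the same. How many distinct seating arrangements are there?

Around a circle, 5 distinct people have 5!/5 = (4)! = 24 rotationally distinct seatings.

24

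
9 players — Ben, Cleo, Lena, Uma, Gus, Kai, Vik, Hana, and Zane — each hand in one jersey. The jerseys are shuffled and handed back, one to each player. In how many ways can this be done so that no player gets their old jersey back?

This is the derangement count D_9: permutations of 9 items with no fixed point.
By inclusion–exclusion this is Σ_{j=0}^{9} (−1)^j C(9,j)·(9−j)!.
Computing: 362880 − 362880 + 181440 − 60480 + 15120 − 3024 + 504 − 72 + 9 − 1 = 133496.

133496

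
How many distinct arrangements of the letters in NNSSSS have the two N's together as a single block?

Treat the 2 copies of N as a single block. The multiset to arrange is then {NN, S, S, S, S}, 5 items in all.
That gives (5)!/(4!) = 5 arrangements.

5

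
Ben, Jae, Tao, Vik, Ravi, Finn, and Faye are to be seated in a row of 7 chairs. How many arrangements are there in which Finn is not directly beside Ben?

Of the 7! = 5040 arrangements, those with Finn and Ben adjacent number 2 × 6! = 1440 (treat the pair as a block with 2 internal orders).
So 5040 − 1440 = 3600 arrangements keep them apart.

3600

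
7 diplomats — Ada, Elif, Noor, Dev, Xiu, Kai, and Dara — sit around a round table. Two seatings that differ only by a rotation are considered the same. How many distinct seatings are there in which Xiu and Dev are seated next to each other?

Glue Xiu and Dev into a block (2 internal orders). Seating 6 units around a circle gives (5)! arrangements.
So 2 × (5)! = 2 × 120 = 240.

240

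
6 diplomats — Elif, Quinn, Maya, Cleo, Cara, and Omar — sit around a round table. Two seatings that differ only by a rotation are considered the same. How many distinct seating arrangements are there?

Around a circle, 6 distinct people have 6!/6 = (5)! = 120 rotationally distinct seatings.

120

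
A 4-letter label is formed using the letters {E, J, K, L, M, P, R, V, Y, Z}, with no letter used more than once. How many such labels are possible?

5040

This is a permutation of 4 out of 10: P(10,4) = 10!/6!.
10 × 9 × 8 × 7 = 5040.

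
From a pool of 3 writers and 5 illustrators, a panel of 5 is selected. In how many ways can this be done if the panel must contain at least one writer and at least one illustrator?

55

Total 5-person selections from all 8: C(8,5) = 56.
Subtract selections that omit an entire group: no writers → C(5,5) = 1; no illustrators → C(3,5) = 0.
Both groups omitted at once is impossible, so 56 − 1 = 55.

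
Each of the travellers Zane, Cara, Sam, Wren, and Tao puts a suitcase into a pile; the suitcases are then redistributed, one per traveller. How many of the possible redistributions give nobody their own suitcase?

Count assignments avoiding every fixed point. For any j of the 5 travellers fixed to their own suitcase, the other 5−j can be arranged in (5−j)! ways.
By inclusion–exclusion this is Σ_{j=0}^{5} (−1)^j C(5,j)·(5−j)!.
Computing: 120 − 120 + 60 − 20 + 5 − 1 = 44.

44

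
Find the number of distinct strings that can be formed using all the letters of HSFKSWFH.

Letter multiplicities in HSFKSWFH: F×2, H×2, K×1, S×2, W×1.
Dividing 8! = 40320 by 2!·2!·2! = 8 for the repeated letters gives 5040.

5040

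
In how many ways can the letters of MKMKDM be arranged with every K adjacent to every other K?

20

Treat the 2 copies of K as a single block. The multiset to arrange is then {KK, D, M, M, M}, 5 items in all.
That gives (5)!/(3!) = 20 arrangements.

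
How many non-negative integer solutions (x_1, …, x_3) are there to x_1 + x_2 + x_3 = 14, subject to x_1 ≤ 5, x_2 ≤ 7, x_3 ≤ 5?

By stars and bars, unrestricted non-negative solutions to x_1+…+x_3 = 14 number C(14+2,2) = 120.
Subtract solutions that violate a single cap (substitute x_i' = x_i − (cap_i+1)): x_1 ≥ 6 gives C(10,2) = 45; x_2 ≥ 8 gives C(8,2) = 28; x_3 ≥ 6 gives C(10,2) = 45. Together 118.
Add back pairs where two caps are both exceeded: 1 + 6 + 1 = 8.
By inclusion–exclusion the count is 120 − 118 + 8 = 10.

10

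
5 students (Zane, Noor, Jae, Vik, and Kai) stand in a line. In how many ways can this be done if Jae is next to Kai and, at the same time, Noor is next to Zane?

Treat {Jae,Kai} as one block (2 orders) and {Noor,Zane} as another (2 orders).
That leaves 3 units to arrange: 2 × 2 × 3! = 4 × 6 = 24.

24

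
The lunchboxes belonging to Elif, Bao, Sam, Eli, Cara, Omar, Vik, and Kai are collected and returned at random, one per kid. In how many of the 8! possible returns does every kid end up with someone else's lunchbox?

Let Aᵢ be the assignments in which kid i gets their own lunchbox. We want the size of the complement of A₁∪…∪A_8.
By inclusion–exclusion this is Σ_{j=0}^{8} (−1)^j C(8,j)·(8−j)!.
Computing: 40320 − 40320 + 20160 − 6720 + 1680 − 336 + 56 − 8 + 1 = 14833.

14833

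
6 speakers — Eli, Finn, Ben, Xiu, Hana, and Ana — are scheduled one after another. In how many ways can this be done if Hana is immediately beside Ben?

240

Glue Hana and Ben into one block (2 internal orders), leaving 5 units to arrange in a row.
That gives 2 × 5! = 2 × 120 = 240.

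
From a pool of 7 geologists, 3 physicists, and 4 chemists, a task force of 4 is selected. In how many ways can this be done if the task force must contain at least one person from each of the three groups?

Unrestricted: C(14,4) = 1001 ways to pick any 4 of the 14.
Subtract selections that omit an entire group: no geologists → C(7,4) = 35; no physicists → C(11,4) = 330; no chemists → C(10,4) = 210.
Add back selections omitting two groups (i.e. drawn from a single group): C(7,4) + C(3,4) + C(4,4) = 36.
By inclusion–exclusion: 1001 − 575 + 36 = 462.

462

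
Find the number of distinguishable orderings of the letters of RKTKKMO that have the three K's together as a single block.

120

Treat the 3 copies of K as a single block. The multiset to arrange is then {KKK, M, O, R, T}, 5 items in all.
All 5 items are distinct, so there are (5)! = 120 arrangements.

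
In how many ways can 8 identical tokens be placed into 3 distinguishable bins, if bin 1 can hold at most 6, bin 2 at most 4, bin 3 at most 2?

Without the upper bounds there are C(10,2) = 45 ways to split 8 among 3 bins.
Subtract solutions that violate a single cap (substitute x_i' = x_i − (cap_i+1)): x_1 ≥ 7 gives C(3,2) = 3; x_2 ≥ 5 gives C(5,2) = 10; x_3 ≥ 3 gives C(7,2) = 21. Together 34.
Add back pairs where two caps are both exceeded: 0 + 0 + 1 = 1.
By inclusion–exclusion the count is 45 − 34 + 1 = 12.

12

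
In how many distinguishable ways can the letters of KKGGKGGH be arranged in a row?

280

The 8 letters of KKGGKGGH have repeats: G appearing 4 times and K appearing 3 times.
The number of distinct arrangements is 8!/(4!·3!) = 40320/144 = 280.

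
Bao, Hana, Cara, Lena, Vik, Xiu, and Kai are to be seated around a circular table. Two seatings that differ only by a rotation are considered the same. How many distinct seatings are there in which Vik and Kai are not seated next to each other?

480

Without the restriction there are (6)! = 720 seatings.
Those with Vik next to Kai: fuse the pair into one unit and seat 6 units around a circle — 2·(5)! = 240.
Subtracting, 720 − 240 = 480.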